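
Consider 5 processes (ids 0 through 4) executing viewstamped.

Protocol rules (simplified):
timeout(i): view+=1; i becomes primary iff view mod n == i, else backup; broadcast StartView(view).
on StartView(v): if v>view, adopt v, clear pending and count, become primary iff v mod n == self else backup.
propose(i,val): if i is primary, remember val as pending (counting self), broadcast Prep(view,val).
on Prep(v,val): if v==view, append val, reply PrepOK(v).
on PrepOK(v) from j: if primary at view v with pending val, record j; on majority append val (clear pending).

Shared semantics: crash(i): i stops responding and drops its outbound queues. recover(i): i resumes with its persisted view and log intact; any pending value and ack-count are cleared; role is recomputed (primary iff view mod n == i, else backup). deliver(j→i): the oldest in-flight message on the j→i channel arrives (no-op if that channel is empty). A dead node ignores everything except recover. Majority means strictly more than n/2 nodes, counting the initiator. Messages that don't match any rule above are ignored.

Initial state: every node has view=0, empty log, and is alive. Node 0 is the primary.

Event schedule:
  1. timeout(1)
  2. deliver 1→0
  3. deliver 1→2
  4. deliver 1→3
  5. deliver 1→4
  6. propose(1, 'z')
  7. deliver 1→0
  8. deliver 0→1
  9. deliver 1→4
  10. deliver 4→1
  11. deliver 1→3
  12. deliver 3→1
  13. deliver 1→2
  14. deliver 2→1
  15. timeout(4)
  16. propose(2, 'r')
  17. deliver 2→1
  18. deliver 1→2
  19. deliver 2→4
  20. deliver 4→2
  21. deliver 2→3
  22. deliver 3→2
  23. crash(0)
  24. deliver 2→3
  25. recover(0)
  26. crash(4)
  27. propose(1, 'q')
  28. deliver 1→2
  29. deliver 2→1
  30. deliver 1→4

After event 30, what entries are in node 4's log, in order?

z

1. timeout(1):  <1:prim v1 ->
2. deliver 1→0:  <0:back v1 ->
3. deliver 1→2:  <2:back v1 ->
4. deliver 1→3:  <3:back v1 ->
5. deliver 1→4:  <4:back v1 ->
6. propose(1,'z'):  nop
7. deliver 1→0:  <0:back v1 z>
8. deliver 0→1:  nop
9. deliver 1→4:  <4:back v1 z>
10. deliver 4→1:  <1:prim v1 z>
11. deliver 1→3:  <3:back v1 z>
12. deliver 3→1:  nop
13. deliver 1→2:  <2:back v1 z>
14. deliver 2→1:  nop
15. timeout(4):  <4:back v2 z>
16. propose(2,'r'):  nop
17. deliver 2→1:  nop
18. deliver 1→2:  nop
19. deliver 2→4:  nop
20. deliver 4→2:  <2:prim v2 z>
21. deliver 2→3:  nop
22. deliver 3→2:  nop
23. crash(0):  <0:✗back v1 z>
24. deliver 2→3:  nop
25. recover(0):  <0:back v1 z>
26. crash(4):  <4:✗back v2 z>
27. propose(1,'q'):  nop
28. deliver 1→2:  nop
29. deliver 2→1:  nop
30. deliver 1→4:  nop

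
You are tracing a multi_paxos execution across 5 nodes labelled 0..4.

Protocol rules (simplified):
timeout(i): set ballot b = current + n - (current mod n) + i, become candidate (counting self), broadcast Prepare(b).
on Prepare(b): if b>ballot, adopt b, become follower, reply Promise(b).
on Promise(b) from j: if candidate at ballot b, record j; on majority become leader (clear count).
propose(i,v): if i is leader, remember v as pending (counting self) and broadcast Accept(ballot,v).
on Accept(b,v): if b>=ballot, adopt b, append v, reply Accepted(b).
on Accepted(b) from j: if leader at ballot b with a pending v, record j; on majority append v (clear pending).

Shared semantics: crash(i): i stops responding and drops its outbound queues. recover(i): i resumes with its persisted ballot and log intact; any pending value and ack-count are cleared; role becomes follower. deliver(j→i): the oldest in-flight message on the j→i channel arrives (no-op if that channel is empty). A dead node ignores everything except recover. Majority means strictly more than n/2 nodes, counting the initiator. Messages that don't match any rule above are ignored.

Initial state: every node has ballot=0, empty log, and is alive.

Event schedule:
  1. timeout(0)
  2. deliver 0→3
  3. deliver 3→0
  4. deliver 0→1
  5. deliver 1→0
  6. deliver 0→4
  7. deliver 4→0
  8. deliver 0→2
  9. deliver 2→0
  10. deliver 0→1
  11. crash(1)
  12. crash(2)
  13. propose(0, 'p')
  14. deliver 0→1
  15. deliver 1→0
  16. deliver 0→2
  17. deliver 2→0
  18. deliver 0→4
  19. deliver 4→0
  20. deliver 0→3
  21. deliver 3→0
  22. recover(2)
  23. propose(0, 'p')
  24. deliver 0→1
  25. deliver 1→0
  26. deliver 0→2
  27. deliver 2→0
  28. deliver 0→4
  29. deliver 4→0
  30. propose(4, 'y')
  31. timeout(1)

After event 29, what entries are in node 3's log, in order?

e1 timeout(0): 0[cand,b=5,-]
e2 deliver 0→3: 3[foll,b=5,-]
e3 deliver 3→0: ·
e4 deliver 0→1: 1[foll,b=5,-]
e5 deliver 1→0: 0[lead,b=5,-]
e6 deliver 0→4: 4[foll,b=5,-]
e7 deliver 4→0: ·
e8 deliver 0→2: 2[foll,b=5,-]
e9 deliver 2→0: ·
e10 deliver 0→1: ·
e11 crash(1): 1[✗foll,b=5,-]
e12 crash(2): 2[✗foll,b=5,-]
e13 propose(0,'p'): ·
e14 deliver 0→1: ·
e15 deliver 1→0: ·
e16 deliver 0→2: ·
e17 deliver 2→0: ·
e18 deliver 0→4: 4[foll,b=5,p]
e19 deliver 4→0: ·
e20 deliver 0→3: 3[foll,b=5,p]
e21 deliver 3→0: 0[lead,b=5,p]
e22 recover(2): 2[foll,b=5,-]
e23 propose(0,'p'): ·
e24 deliver 0→1: ·
e25 deliver 1→0: ·
e26 deliver 0→2: 2[foll,b=5,p]
e27 deliver 2→0: ·
e28 deliver 0→4: 4[foll,b=5,p,p]
e29 deliver 4→0: 0[lead,b=5,p,p]

p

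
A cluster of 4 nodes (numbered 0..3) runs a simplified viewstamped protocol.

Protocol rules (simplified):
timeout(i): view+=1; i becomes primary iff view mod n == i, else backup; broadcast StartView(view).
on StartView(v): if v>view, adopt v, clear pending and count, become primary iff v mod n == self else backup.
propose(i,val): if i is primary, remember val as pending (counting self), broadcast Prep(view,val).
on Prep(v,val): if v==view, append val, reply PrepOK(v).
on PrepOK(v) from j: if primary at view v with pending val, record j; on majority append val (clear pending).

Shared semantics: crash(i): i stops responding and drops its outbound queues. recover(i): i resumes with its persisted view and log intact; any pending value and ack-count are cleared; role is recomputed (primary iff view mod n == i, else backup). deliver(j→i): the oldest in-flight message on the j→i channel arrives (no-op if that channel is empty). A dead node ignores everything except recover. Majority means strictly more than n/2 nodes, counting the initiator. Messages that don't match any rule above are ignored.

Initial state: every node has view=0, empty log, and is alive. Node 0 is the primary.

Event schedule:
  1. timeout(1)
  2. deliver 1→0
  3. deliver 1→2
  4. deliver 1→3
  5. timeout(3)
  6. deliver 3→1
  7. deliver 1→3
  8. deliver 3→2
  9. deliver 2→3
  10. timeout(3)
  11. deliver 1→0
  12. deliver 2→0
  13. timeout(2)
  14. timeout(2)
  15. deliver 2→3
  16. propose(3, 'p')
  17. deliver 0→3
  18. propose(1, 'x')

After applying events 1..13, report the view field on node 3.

step 1 timeout(1): 1={prim,v=1,log=-}
step 2 deliver 1→0: 0={back,v=1,log=-}
step 3 deliver 1→2: 2={back,v=1,log=-}
step 4 deliver 1→3: 3={back,v=1,log=-}
step 5 timeout(3): 3={back,v=2,log=-}
step 6 deliver 3→1: 1={back,v=2,log=-}
step 7 deliver 1→3: —
step 8 deliver 3→2: 2={prim,v=2,log=-}
step 9 deliver 2→3: —
step 10 timeout(3): 3={prim,v=3,log=-}
step 11 deliver 1→0: —
step 12 deliver 2→0: —
step 13 timeout(2): 2={back,v=3,log=-}

3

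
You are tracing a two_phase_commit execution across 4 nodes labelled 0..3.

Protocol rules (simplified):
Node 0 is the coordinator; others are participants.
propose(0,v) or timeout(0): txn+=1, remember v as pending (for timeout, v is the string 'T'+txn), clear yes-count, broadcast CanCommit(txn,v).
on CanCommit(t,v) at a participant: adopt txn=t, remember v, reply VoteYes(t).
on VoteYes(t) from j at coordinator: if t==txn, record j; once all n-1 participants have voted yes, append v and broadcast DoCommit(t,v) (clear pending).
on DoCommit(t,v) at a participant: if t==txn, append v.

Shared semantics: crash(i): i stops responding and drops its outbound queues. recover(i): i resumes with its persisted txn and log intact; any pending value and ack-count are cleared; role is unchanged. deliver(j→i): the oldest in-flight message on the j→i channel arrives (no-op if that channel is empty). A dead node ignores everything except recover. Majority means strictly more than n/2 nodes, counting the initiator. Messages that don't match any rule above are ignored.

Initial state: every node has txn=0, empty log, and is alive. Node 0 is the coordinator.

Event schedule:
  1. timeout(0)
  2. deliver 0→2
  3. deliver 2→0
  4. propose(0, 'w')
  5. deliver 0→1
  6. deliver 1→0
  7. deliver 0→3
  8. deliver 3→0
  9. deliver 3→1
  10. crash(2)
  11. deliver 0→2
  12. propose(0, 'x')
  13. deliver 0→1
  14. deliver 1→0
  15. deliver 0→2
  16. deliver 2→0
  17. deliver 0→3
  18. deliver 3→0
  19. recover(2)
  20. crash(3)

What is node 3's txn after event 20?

2

[1] timeout(0) → N0(coor t1 [-])
[2] deliver 0→2 → N2(part t1 [-])
[3] deliver 2→0 → ∅
[4] propose(0,'w') → N0(coor t2 [-])
[5] deliver 0→1 → N1(part t1 [-])
[6] deliver 1→0 → ∅
[7] deliver 0→3 → N3(part t1 [-])
[8] deliver 3→0 → ∅
[9] deliver 3→1 → ∅
[10] crash(2) → N2(✗part t1 [-])
[11] deliver 0→2 → ∅
[12] propose(0,'x') → N0(coor t3 [-])
[13] deliver 0→1 → N1(part t2 [-])
[14] deliver 1→0 → ∅
[15] deliver 0→2 → ∅
[16] deliver 2→0 → ∅
[17] deliver 0→3 → N3(part t2 [-])
[18] deliver 3→0 → ∅
[19] recover(2) → N2(part t1 [-])
[20] crash(3) → N3(✗part t2 [-])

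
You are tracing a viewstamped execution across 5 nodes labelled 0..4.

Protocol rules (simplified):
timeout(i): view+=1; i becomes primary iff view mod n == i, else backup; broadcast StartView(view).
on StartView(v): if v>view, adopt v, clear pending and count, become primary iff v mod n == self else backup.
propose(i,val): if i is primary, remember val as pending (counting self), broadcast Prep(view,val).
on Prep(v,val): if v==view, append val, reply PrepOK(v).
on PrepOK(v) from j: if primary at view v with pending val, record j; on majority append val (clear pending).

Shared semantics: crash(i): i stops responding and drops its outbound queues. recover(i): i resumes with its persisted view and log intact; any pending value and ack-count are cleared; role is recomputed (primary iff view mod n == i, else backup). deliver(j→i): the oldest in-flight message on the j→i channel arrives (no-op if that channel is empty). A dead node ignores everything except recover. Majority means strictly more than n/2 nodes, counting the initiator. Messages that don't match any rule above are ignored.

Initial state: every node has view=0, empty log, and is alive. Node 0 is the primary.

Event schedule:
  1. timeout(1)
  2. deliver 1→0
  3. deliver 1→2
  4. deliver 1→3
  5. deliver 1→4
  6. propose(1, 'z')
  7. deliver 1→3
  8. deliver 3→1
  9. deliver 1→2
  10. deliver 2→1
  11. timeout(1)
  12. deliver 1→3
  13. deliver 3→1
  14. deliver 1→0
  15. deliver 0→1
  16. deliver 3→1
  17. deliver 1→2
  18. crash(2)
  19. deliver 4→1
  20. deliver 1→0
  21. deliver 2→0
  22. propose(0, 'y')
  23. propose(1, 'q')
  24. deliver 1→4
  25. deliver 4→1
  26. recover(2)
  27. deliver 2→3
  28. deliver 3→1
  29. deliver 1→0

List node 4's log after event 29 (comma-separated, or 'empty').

z

[1] timeout(1) → N1(prim v1 [-])
[2] deliver 1→0 → N0(back v1 [-])
[3] deliver 1→2 → N2(back v1 [-])
[4] deliver 1→3 → N3(back v1 [-])
[5] deliver 1→4 → N4(back v1 [-])
[6] propose(1,'z') → ∅
[7] deliver 1→3 → N3(back v1 [z])
[8] deliver 3→1 → ∅
[9] deliver 1→2 → N2(back v1 [z])
[10] deliver 2→1 → N1(prim v1 [z])
[11] timeout(1) → N1(back v2 [z])
[12] deliver 1→3 → N3(back v2 [z])
[13] deliver 3→1 → ∅
[14] deliver 1→0 → N0(back v1 [z])
[15] deliver 0→1 → ∅
[16] deliver 3→1 → ∅
[17] deliver 1→2 → N2(prim v2 [z])
[18] crash(2) → N2(✗prim v2 [z])
[19] deliver 4→1 → ∅
[20] deliver 1→0 → N0(back v2 [z])
[21] deliver 2→0 → ∅
[22] propose(0,'y') → ∅
[23] propose(1,'q') → ∅
[24] deliver 1→4 → N4(back v1 [z])
[25] deliver 4→1 → ∅
[26] recover(2) → N2(prim v2 [z])
[27] deliver 2→3 → ∅
[28] deliver 3→1 → ∅
[29] deliver 1→0 → ∅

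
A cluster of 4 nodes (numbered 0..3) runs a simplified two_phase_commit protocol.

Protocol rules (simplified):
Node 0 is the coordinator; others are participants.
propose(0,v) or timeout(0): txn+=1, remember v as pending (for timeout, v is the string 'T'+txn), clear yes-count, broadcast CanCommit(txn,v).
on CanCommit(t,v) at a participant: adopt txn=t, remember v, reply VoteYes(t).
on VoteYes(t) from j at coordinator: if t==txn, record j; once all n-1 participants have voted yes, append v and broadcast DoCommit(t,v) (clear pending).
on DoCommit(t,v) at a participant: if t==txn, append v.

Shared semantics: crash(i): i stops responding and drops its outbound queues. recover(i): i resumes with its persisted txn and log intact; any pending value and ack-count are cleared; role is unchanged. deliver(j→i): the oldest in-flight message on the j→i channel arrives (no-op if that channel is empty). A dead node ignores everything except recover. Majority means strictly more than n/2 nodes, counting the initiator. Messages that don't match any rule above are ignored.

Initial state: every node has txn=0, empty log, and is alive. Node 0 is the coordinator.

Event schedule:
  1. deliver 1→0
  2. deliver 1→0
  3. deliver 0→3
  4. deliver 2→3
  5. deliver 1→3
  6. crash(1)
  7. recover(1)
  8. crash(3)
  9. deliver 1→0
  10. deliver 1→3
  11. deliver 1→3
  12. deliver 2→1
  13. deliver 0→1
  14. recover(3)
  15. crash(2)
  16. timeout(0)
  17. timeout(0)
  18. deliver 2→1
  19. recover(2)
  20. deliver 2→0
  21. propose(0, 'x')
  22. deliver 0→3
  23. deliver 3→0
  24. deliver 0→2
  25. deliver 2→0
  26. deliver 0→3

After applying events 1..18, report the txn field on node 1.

0

step 1 deliver 1→0: —
step 2 deliver 1→0: —
step 3 deliver 0→3: —
step 4 deliver 2→3: —
step 5 deliver 1→3: —
step 6 crash(1): 1={✗part,t=0,log=-}
step 7 recover(1): 1={part,t=0,log=-}
step 8 crash(3): 3={✗part,t=0,log=-}
step 9 deliver 1→0: —
step 10 deliver 1→3: —
step 11 deliver 1→3: —
step 12 deliver 2→1: —
step 13 deliver 0→1: —
step 14 recover(3): 3={part,t=0,log=-}
step 15 crash(2): 2={✗part,t=0,log=-}
step 16 timeout(0): 0={coor,t=1,log=-}
step 17 timeout(0): 0={coor,t=2,log=-}
step 18 deliver 2→1: —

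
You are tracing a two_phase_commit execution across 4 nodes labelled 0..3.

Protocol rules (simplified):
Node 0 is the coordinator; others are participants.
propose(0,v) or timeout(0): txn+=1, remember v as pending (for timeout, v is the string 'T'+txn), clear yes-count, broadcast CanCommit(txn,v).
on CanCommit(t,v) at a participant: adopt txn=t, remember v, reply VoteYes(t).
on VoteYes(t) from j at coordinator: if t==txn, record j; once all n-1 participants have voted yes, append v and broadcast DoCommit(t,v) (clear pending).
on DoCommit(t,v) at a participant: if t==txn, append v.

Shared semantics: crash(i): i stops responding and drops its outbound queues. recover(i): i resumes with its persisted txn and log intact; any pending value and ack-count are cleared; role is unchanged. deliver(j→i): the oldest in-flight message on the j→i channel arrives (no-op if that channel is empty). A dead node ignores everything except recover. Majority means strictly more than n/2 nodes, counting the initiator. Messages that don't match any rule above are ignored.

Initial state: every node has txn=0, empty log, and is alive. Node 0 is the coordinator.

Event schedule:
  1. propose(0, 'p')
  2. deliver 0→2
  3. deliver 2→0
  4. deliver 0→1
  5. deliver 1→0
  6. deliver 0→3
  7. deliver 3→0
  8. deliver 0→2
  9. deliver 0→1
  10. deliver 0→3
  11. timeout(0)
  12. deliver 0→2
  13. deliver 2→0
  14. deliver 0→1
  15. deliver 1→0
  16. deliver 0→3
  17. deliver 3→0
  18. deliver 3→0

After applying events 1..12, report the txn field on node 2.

2

after 1 — propose(0,'p'): n0:coor/t1/[-]
after 2 — deliver 0→2: n2:part/t1/[-]
after 3 — deliver 2→0: ·
after 4 — deliver 0→1: n1:part/t1/[-]
after 5 — deliver 1→0: ·
after 6 — deliver 0→3: n3:part/t1/[-]
after 7 — deliver 3→0: n0:coor/t1/[p]
after 8 — deliver 0→2: n2:part/t1/[p]
after 9 — deliver 0→1: n1:part/t1/[p]
after 10 — deliver 0→3: n3:part/t1/[p]
after 11 — timeout(0): n0:coor/t2/[p]
after 12 — deliver 0→2: n2:part/t2/[p]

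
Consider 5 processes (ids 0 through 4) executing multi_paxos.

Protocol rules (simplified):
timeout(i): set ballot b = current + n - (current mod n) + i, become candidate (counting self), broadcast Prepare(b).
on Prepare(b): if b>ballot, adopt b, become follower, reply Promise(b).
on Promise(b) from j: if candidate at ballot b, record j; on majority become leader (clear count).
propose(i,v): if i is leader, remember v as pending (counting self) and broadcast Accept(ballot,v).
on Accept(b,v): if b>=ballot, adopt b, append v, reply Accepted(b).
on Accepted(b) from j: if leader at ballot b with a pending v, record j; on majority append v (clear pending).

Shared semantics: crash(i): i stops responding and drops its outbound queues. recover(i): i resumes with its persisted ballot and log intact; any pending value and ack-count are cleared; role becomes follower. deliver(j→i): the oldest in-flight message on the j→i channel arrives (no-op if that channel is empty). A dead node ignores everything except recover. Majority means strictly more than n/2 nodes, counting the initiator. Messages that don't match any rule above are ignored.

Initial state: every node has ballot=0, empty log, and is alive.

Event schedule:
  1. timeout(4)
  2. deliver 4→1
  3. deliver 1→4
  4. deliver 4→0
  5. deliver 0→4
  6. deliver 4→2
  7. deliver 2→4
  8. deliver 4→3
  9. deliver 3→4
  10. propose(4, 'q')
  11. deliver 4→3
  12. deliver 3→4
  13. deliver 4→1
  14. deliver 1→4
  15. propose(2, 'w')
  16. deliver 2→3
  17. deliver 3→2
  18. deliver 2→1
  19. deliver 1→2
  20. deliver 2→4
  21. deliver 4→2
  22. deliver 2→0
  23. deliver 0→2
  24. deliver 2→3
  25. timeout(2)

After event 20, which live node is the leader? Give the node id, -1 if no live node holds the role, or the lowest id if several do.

[1] timeout(4) → N4(cand b9 [-])
[2] deliver 4→1 → N1(foll b9 [-])
[3] deliver 1→4 → ∅
[4] deliver 4→0 → N0(foll b9 [-])
[5] deliver 0→4 → N4(lead b9 [-])
[6] deliver 4→2 → N2(foll b9 [-])
[7] deliver 2→4 → ∅
[8] deliver 4→3 → N3(foll b9 [-])
[9] deliver 3→4 → ∅
[10] propose(4,'q') → ∅
[11] deliver 4→3 → N3(foll b9 [q])
[12] deliver 3→4 → ∅
[13] deliver 4→1 → N1(foll b9 [q])
[14] deliver 1→4 → N4(lead b9 [q])
[15] propose(2,'w') → ∅
[16] deliver 2→3 → ∅
[17] deliver 3→2 → ∅
[18] deliver 2→1 → ∅
[19] deliver 1→2 → ∅
[20] deliver 2→4 → ∅

4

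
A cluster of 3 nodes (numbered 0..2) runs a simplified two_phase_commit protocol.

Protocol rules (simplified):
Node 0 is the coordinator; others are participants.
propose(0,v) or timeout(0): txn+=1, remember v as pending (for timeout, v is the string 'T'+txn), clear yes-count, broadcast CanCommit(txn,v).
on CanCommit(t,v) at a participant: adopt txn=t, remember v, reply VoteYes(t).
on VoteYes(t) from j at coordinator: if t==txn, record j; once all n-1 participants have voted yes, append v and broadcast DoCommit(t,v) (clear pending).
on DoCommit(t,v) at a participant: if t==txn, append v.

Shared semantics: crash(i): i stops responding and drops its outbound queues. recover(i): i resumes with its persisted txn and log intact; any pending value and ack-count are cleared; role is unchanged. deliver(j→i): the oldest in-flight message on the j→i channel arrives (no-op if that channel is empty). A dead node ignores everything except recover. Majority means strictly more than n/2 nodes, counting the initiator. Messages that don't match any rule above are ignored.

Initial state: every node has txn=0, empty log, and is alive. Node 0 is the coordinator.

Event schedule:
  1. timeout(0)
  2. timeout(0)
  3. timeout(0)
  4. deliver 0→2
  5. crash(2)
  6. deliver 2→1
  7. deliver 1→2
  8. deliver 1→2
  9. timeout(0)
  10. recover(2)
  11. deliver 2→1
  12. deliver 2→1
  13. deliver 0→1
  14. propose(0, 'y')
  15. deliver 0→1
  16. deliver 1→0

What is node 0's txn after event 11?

1. timeout(0):  <0:coor t1 ->
2. timeout(0):  <0:coor t2 ->
3. timeout(0):  <0:coor t3 ->
4. deliver 0→2:  <2:part t1 ->
5. crash(2):  <2:✗part t1 ->
6. deliver 2→1:  nop
7. deliver 1→2:  nop
8. deliver 1→2:  nop
9. timeout(0):  <0:coor t4 ->
10. recover(2):  <2:part t1 ->
11. deliver 2→1:  nop

4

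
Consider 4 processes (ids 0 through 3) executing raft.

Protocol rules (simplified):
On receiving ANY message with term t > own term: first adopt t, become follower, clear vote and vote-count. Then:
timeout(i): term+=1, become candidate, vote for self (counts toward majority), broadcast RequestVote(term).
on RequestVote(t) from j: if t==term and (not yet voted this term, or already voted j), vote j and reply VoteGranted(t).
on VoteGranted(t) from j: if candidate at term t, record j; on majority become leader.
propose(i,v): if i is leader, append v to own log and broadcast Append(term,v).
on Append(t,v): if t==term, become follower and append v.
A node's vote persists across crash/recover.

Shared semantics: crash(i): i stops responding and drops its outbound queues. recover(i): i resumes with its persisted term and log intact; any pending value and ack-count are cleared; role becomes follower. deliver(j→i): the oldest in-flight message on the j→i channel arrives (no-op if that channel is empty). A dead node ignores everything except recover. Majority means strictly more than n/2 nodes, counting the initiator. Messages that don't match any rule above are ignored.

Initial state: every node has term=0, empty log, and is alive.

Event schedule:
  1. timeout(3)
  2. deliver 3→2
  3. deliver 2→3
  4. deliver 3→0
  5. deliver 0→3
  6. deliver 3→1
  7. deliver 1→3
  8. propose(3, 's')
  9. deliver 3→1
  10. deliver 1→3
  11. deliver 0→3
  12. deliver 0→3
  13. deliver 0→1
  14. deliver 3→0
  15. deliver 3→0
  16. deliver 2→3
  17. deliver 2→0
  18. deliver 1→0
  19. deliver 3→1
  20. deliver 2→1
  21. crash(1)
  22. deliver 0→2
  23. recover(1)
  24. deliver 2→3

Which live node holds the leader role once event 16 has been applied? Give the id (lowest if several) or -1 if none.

1. timeout(3):  <3:cand t1 ->
2. deliver 3→2:  <2:foll t1 ->
3. deliver 2→3:  nop
4. deliver 3→0:  <0:foll t1 ->
5. deliver 0→3:  <3:lead t1 ->
6. deliver 3→1:  <1:foll t1 ->
7. deliver 1→3:  nop
8. propose(3,'s'):  <3:lead t1 s>
9. deliver 3→1:  <1:foll t1 s>
10. deliver 1→3:  nop
11. deliver 0→3:  nop
12. deliver 0→3:  nop
13. deliver 0→1:  nop
14. deliver 3→0:  <0:foll t1 s>
15. deliver 3→0:  nop
16. deliver 2→3:  nop

3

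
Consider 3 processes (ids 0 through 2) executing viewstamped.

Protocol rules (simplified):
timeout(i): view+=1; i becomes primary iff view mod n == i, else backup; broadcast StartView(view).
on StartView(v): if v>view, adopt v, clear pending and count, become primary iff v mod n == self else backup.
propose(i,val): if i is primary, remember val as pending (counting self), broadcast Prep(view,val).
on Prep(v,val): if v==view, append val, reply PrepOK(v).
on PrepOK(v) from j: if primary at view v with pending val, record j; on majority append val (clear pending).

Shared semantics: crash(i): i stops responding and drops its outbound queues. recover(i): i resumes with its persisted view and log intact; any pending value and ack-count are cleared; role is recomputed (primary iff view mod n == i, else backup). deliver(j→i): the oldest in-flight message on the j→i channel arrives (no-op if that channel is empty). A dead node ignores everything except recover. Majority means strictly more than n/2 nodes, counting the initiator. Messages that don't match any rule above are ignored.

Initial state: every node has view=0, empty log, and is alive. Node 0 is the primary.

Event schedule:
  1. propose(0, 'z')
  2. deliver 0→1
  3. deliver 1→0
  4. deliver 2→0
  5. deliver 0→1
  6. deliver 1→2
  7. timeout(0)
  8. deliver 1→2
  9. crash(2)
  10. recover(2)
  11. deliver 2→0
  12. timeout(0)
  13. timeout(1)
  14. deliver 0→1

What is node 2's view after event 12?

1. propose(0,'z'):  nop
2. deliver 0→1:  <1:back v0 z>
3. deliver 1→0:  <0:prim v0 z>
4. deliver 2→0:  nop
5. deliver 0→1:  nop
6. deliver 1→2:  nop
7. timeout(0):  <0:back v1 z>
8. deliver 1→2:  nop
9. crash(2):  <2:✗back v0 ->
10. recover(2):  <2:back v0 ->
11. deliver 2→0:  nop
12. timeout(0):  <0:back v2 z>

0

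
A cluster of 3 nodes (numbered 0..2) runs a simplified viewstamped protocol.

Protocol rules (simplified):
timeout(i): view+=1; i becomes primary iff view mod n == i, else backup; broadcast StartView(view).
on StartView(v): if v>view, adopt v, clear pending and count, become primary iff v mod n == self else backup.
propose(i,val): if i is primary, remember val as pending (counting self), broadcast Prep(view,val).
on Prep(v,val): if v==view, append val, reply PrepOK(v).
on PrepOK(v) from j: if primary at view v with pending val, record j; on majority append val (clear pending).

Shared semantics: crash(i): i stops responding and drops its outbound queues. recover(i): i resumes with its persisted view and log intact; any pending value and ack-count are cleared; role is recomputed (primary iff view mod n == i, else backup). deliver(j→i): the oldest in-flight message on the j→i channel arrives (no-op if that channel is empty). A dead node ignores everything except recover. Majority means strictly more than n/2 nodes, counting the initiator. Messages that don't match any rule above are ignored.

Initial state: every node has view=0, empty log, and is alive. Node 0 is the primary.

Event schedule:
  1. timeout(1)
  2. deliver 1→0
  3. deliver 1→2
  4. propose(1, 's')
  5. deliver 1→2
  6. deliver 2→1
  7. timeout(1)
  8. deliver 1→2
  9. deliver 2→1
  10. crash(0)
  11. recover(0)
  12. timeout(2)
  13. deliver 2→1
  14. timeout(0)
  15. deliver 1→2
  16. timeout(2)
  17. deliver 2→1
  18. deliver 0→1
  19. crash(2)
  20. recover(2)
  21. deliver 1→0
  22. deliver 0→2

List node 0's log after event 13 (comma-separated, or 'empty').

step 1 timeout(1): 1={prim,v=1,log=-}
step 2 deliver 1→0: 0={back,v=1,log=-}
step 3 deliver 1→2: 2={back,v=1,log=-}
step 4 propose(1,'s'): —
step 5 deliver 1→2: 2={back,v=1,log=s}
step 6 deliver 2→1: 1={prim,v=1,log=s}
step 7 timeout(1): 1={back,v=2,log=s}
step 8 deliver 1→2: 2={prim,v=2,log=s}
step 9 deliver 2→1: —
step 10 crash(0): 0={✗back,v=1,log=-}
step 11 recover(0): 0={back,v=1,log=-}
step 12 timeout(2): 2={back,v=3,log=s}
step 13 deliver 2→1: 1={back,v=3,log=s}

empty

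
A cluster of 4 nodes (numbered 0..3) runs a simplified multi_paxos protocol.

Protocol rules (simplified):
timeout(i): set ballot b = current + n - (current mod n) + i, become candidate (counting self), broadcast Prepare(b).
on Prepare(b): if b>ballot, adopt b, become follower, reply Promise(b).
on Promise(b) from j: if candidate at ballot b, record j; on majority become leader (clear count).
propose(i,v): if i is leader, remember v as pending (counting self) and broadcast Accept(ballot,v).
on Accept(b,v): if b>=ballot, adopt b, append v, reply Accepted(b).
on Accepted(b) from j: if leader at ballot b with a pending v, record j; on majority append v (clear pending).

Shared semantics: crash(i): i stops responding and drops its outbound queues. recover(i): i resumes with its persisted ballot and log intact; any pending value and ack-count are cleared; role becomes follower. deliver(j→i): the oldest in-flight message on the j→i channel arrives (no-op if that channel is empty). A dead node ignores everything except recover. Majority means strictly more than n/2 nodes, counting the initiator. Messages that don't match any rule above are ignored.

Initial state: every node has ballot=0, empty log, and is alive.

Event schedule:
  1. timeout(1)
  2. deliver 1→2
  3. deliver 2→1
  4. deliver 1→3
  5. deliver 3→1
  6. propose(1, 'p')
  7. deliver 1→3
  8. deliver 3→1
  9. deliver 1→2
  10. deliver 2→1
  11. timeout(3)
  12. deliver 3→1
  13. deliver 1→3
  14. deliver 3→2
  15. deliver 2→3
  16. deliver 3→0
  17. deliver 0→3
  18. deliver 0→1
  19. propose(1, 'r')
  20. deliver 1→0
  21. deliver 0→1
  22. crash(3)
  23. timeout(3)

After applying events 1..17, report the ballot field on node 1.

11

e1 timeout(1): 1[cand,b=5,-]
e2 deliver 1→2: 2[foll,b=5,-]
e3 deliver 2→1: ·
e4 deliver 1→3: 3[foll,b=5,-]
e5 deliver 3→1: 1[lead,b=5,-]
e6 propose(1,'p'): ·
e7 deliver 1→3: 3[foll,b=5,p]
e8 deliver 3→1: ·
e9 deliver 1→2: 2[foll,b=5,p]
e10 deliver 2→1: 1[lead,b=5,p]
e11 timeout(3): 3[cand,b=11,p]
e12 deliver 3→1: 1[foll,b=11,p]
e13 deliver 1→3: ·
e14 deliver 3→2: 2[foll,b=11,p]
e15 deliver 2→3: 3[lead,b=11,p]
e16 deliver 3→0: 0[foll,b=11,-]
e17 deliver 0→3: ·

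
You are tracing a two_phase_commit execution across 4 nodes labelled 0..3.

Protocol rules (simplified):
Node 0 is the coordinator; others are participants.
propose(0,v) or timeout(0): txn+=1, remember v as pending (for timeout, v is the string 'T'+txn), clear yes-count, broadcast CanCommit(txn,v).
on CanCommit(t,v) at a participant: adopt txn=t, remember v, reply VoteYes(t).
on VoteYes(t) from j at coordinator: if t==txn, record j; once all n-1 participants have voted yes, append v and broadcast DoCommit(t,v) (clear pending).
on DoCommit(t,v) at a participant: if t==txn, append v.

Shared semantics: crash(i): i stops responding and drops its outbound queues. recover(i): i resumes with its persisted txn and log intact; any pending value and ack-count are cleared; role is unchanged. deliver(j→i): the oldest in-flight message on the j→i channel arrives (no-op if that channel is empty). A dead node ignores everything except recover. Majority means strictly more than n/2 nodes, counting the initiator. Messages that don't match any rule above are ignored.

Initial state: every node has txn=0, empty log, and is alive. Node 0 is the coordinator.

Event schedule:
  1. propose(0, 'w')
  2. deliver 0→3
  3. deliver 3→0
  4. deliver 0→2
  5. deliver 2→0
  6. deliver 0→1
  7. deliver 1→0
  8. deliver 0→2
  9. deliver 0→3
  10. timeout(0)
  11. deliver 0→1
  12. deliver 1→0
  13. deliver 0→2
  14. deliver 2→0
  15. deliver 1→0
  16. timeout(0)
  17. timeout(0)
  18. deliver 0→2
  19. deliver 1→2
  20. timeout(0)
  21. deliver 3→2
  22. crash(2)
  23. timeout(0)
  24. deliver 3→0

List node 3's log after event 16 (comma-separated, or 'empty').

w

step 1 propose(0,'w'): 0={coor,t=1,log=-}
step 2 deliver 0→3: 3={part,t=1,log=-}
step 3 deliver 3→0: —
step 4 deliver 0→2: 2={part,t=1,log=-}
step 5 deliver 2→0: —
step 6 deliver 0→1: 1={part,t=1,log=-}
step 7 deliver 1→0: 0={coor,t=1,log=w}
step 8 deliver 0→2: 2={part,t=1,log=w}
step 9 deliver 0→3: 3={part,t=1,log=w}
step 10 timeout(0): 0={coor,t=2,log=w}
step 11 deliver 0→1: 1={part,t=1,log=w}
step 12 deliver 1→0: —
step 13 deliver 0→2: 2={part,t=2,log=w}
step 14 deliver 2→0: —
step 15 deliver 1→0: —
step 16 timeout(0): 0={coor,t=3,log=w}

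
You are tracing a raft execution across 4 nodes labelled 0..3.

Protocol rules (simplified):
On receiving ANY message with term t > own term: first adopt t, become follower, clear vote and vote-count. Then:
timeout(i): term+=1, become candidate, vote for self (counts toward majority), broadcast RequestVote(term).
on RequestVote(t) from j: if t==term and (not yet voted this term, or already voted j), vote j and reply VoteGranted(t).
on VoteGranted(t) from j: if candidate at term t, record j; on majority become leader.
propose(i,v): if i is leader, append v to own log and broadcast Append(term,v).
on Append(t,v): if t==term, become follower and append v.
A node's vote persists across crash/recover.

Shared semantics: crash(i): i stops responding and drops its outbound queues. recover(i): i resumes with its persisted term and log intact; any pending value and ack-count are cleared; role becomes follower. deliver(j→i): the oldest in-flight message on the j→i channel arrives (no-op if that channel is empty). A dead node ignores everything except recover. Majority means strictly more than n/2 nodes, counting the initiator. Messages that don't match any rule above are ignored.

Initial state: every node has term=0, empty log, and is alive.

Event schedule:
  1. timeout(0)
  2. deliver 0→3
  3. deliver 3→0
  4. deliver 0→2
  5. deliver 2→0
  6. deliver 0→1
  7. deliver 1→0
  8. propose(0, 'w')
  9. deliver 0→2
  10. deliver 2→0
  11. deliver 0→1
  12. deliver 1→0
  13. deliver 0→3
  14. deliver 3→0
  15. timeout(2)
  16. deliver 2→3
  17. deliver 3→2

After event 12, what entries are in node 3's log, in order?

[1] timeout(0) → N0(cand t1 [-])
[2] deliver 0→3 → N3(foll t1 [-])
[3] deliver 3→0 → ∅
[4] deliver 0→2 → N2(foll t1 [-])
[5] deliver 2→0 → N0(lead t1 [-])
[6] deliver 0→1 → N1(foll t1 [-])
[7] deliver 1→0 → ∅
[8] propose(0,'w') → N0(lead t1 [w])
[9] deliver 0→2 → N2(foll t1 [w])
[10] deliver 2→0 → ∅
[11] deliver 0→1 → N1(foll t1 [w])
[12] deliver 1→0 → ∅

empty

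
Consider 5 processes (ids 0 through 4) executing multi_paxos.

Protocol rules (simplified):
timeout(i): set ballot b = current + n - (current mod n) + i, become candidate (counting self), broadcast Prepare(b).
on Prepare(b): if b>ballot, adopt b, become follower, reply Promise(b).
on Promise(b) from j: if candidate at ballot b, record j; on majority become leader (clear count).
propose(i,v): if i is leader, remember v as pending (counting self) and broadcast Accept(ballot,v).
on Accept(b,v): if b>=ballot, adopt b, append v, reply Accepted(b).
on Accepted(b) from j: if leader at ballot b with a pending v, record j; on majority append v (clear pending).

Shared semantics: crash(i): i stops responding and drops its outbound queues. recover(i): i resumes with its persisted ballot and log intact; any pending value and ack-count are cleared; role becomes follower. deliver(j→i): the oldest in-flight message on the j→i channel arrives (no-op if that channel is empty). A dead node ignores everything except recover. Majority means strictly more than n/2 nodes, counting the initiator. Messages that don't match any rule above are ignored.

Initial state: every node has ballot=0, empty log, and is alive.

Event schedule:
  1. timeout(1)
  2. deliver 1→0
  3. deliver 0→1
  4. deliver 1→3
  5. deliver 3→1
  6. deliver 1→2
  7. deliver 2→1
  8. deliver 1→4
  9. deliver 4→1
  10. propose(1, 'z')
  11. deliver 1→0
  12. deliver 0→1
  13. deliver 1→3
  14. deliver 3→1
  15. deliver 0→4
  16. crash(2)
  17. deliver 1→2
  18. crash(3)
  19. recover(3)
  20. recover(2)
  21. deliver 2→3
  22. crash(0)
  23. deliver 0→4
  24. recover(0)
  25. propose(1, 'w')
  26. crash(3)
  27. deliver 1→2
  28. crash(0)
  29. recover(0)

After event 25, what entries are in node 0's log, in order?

z

after 1 — timeout(1): n1:cand/b6/[-]
after 2 — deliver 1→0: n0:foll/b6/[-]
after 3 — deliver 0→1: ·
after 4 — deliver 1→3: n3:foll/b6/[-]
after 5 — deliver 3→1: n1:lead/b6/[-]
after 6 — deliver 1→2: n2:foll/b6/[-]
after 7 — deliver 2→1: ·
after 8 — deliver 1→4: n4:foll/b6/[-]
after 9 — deliver 4→1: ·
after 10 — propose(1,'z'): ·
after 11 — deliver 1→0: n0:foll/b6/[z]
after 12 — deliver 0→1: ·
after 13 — deliver 1→3: n3:foll/b6/[z]
after 14 — deliver 3→1: n1:lead/b6/[z]
after 15 — deliver 0→4: ·
after 16 — crash(2): n2:✗foll/b6/[-]
after 17 — deliver 1→2: ·
after 18 — crash(3): n3:✗foll/b6/[z]
after 19 — recover(3): n3:foll/b6/[z]
after 20 — recover(2): n2:foll/b6/[-]
after 21 — deliver 2→3: ·
after 22 — crash(0): n0:✗foll/b6/[z]
after 23 — deliver 0→4: ·
after 24 — recover(0): n0:foll/b6/[z]
after 25 — propose(1,'w'): ·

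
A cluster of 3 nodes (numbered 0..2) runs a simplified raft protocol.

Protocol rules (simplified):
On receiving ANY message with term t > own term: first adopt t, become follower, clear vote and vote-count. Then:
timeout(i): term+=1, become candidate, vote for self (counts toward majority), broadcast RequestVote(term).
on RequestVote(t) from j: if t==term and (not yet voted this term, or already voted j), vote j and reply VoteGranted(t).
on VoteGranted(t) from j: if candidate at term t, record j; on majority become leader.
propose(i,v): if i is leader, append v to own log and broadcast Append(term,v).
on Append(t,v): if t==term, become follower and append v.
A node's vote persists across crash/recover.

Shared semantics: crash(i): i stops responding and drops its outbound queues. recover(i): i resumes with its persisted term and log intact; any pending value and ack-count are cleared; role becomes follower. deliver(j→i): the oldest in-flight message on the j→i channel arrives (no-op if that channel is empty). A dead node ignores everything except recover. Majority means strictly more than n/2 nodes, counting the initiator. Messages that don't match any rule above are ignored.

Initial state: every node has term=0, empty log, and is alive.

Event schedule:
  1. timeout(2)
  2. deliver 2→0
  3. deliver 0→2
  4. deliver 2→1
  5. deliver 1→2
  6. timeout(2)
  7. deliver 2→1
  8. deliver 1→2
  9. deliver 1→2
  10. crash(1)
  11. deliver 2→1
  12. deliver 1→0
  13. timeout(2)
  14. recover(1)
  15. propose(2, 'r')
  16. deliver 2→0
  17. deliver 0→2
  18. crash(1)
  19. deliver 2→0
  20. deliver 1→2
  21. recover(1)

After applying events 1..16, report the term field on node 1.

e1 timeout(2): 2[cand,t=1,-]
e2 deliver 2→0: 0[foll,t=1,-]
e3 deliver 0→2: 2[lead,t=1,-]
e4 deliver 2→1: 1[foll,t=1,-]
e5 deliver 1→2: ·
e6 timeout(2): 2[cand,t=2,-]
e7 deliver 2→1: 1[foll,t=2,-]
e8 deliver 1→2: 2[lead,t=2,-]
e9 deliver 1→2: ·
e10 crash(1): 1[✗foll,t=2,-]
e11 deliver 2→1: ·
e12 deliver 1→0: ·
e13 timeout(2): 2[cand,t=3,-]
e14 recover(1): 1[foll,t=2,-]
e15 propose(2,'r'): ·
e16 deliver 2→0: 0[foll,t=2,-]

2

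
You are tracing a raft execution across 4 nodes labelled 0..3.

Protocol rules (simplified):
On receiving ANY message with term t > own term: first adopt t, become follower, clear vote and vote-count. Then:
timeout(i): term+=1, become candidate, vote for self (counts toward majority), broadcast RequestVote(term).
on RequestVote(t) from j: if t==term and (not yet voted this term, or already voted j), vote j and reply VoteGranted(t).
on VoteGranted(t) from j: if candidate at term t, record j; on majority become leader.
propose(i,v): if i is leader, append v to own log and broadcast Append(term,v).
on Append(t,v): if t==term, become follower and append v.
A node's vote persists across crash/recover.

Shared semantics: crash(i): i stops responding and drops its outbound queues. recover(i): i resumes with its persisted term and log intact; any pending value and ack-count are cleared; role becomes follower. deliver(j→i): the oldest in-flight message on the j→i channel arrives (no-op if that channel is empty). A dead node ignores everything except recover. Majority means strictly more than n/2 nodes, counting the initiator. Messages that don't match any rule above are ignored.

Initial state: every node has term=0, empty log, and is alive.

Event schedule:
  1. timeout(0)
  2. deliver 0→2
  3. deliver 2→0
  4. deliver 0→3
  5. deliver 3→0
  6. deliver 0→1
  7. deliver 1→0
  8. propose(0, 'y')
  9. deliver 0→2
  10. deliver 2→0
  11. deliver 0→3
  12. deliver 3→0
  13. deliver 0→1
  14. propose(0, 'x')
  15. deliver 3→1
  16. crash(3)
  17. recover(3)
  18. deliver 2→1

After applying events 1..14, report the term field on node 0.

1

e1 timeout(0): 0[cand,t=1,-]
e2 deliver 0→2: 2[foll,t=1,-]
e3 deliver 2→0: ·
e4 deliver 0→3: 3[foll,t=1,-]
e5 deliver 3→0: 0[lead,t=1,-]
e6 deliver 0→1: 1[foll,t=1,-]
e7 deliver 1→0: ·
e8 propose(0,'y'): 0[lead,t=1,y]
e9 deliver 0→2: 2[foll,t=1,y]
e10 deliver 2→0: ·
e11 deliver 0→3: 3[foll,t=1,y]
e12 deliver 3→0: ·
e13 deliver 0→1: 1[foll,t=1,y]
e14 propose(0,'x'): 0[lead,t=1,y,x]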